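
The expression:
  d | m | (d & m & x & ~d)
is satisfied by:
  {d: True, m: True}
  {d: True, m: False}
  {m: True, d: False}


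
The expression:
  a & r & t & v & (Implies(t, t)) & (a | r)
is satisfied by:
  {t: True, a: True, r: True, v: True}


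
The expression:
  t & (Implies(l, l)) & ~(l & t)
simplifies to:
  t & ~l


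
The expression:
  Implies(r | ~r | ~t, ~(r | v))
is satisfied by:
  {v: False, r: False}


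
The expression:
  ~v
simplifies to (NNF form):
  ~v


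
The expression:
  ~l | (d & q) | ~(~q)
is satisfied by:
  {q: True, l: False}
  {l: False, q: False}
  {l: True, q: True}


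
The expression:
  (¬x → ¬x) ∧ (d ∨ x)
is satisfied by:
  {x: True, d: True}
  {x: True, d: False}
  {d: True, x: False}


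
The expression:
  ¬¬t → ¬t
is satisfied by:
  {t: False}


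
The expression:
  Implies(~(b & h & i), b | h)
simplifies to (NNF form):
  b | h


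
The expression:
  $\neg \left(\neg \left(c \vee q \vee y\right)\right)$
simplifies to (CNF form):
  $c \vee q \vee y$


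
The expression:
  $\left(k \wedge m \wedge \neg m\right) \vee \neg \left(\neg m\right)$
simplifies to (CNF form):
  $m$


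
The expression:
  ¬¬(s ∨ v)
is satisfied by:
  {v: True, s: True}
  {v: True, s: False}
  {s: True, v: False}


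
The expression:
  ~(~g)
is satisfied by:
  {g: True}


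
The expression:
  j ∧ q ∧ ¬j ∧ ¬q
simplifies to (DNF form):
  False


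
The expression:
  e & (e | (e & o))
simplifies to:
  e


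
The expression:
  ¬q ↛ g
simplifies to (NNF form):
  ¬g ∧ ¬q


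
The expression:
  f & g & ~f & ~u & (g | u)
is never true.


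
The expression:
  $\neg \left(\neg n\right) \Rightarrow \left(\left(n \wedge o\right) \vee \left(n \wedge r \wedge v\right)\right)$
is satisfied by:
  {o: True, v: True, r: True, n: False}
  {o: True, v: True, r: False, n: False}
  {o: True, r: True, v: False, n: False}
  {o: True, r: False, v: False, n: False}
  {v: True, r: True, o: False, n: False}
  {v: True, r: False, o: False, n: False}
  {r: True, o: False, v: False, n: False}
  {r: False, o: False, v: False, n: False}
  {n: True, o: True, v: True, r: True}
  {n: True, o: True, v: True, r: False}
  {n: True, o: True, r: True, v: False}
  {n: True, o: True, r: False, v: False}
  {n: True, v: True, r: True, o: False}


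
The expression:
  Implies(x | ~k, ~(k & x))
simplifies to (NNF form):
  ~k | ~x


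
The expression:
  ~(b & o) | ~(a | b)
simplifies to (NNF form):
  ~b | ~o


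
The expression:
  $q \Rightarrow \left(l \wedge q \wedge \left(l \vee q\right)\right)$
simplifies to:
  $l \vee \neg q$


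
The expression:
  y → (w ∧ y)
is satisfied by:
  {w: True, y: False}
  {y: False, w: False}
  {y: True, w: True}


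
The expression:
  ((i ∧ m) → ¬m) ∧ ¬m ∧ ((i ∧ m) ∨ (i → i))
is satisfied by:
  {m: False}


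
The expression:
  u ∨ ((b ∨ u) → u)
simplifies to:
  u ∨ ¬b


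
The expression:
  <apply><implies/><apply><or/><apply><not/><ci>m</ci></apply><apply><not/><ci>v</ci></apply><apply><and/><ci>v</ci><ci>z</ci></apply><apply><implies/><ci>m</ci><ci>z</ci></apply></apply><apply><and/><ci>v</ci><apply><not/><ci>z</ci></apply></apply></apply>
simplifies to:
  <apply><and/><ci>v</ci><apply><not/><ci>z</ci></apply></apply>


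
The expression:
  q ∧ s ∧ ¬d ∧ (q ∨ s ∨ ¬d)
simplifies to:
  q ∧ s ∧ ¬d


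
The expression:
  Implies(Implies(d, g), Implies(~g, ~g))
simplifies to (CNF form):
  True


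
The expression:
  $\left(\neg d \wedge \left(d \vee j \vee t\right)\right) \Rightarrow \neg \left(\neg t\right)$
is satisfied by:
  {d: True, t: True, j: False}
  {d: True, t: False, j: False}
  {t: True, d: False, j: False}
  {d: False, t: False, j: False}
  {j: True, d: True, t: True}
  {j: True, d: True, t: False}
  {j: True, t: True, d: False}


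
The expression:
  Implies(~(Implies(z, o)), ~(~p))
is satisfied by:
  {o: True, p: True, z: False}
  {o: True, p: False, z: False}
  {p: True, o: False, z: False}
  {o: False, p: False, z: False}
  {o: True, z: True, p: True}
  {o: True, z: True, p: False}
  {z: True, p: True, o: False}


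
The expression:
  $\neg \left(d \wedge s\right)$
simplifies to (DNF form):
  $\neg d \vee \neg s$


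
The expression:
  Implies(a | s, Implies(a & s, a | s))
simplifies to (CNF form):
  True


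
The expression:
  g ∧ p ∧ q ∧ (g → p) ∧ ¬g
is never true.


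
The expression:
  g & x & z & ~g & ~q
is never true.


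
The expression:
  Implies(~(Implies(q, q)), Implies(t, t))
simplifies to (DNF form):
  True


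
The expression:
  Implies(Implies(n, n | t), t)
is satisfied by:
  {t: True}


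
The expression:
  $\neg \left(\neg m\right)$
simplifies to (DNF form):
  $m$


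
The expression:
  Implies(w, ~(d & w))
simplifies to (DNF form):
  ~d | ~w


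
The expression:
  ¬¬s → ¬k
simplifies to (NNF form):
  ¬k ∨ ¬s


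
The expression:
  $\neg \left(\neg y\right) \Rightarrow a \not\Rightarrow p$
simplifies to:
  $\left(a \wedge \neg p\right) \vee \neg y$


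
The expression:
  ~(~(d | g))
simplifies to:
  d | g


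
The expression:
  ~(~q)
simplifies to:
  q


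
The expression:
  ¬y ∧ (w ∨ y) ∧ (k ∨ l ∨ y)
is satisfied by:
  {w: True, k: True, l: True, y: False}
  {w: True, k: True, l: False, y: False}
  {w: True, l: True, k: False, y: False}


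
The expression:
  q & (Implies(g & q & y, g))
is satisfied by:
  {q: True}


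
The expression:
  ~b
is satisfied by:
  {b: False}


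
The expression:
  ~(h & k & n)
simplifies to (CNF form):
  ~h | ~k | ~n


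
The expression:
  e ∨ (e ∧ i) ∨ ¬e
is always true.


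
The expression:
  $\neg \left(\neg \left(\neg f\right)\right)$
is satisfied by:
  {f: False}


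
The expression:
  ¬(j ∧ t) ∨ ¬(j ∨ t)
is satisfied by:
  {t: False, j: False}
  {j: True, t: False}
  {t: True, j: False}


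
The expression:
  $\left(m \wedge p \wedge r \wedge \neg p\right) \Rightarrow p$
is always true.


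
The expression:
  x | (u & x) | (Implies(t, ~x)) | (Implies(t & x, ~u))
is always true.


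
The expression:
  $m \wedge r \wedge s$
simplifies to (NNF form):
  $m \wedge r \wedge s$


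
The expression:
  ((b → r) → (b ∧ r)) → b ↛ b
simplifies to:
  ¬b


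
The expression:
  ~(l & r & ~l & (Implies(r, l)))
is always true.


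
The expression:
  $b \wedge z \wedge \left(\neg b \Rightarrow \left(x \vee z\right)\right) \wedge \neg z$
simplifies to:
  $\text{False}$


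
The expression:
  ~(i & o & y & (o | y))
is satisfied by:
  {o: False, y: False, i: False}
  {i: True, o: False, y: False}
  {y: True, o: False, i: False}
  {i: True, y: True, o: False}
  {o: True, i: False, y: False}
  {i: True, o: True, y: False}
  {y: True, o: True, i: False}


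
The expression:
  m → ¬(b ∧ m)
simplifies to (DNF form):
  ¬b ∨ ¬m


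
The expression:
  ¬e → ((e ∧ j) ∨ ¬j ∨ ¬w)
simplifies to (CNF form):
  e ∨ ¬j ∨ ¬w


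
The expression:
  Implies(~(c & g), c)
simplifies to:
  c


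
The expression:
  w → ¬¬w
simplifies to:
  True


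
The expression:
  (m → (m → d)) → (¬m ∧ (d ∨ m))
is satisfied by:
  {d: True, m: False}
  {m: True, d: False}


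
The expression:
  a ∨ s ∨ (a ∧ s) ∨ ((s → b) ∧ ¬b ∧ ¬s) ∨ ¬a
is always true.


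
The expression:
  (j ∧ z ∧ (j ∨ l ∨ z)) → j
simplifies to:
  True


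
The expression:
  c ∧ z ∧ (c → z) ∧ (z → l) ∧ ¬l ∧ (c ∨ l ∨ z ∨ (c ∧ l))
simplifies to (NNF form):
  False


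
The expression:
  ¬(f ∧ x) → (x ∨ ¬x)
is always true.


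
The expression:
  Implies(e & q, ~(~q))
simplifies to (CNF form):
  True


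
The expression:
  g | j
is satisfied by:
  {g: True, j: True}
  {g: True, j: False}
  {j: True, g: False}


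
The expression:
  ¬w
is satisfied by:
  {w: False}


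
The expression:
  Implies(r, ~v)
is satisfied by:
  {v: False, r: False}
  {r: True, v: False}
  {v: True, r: False}


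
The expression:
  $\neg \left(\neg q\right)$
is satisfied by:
  {q: True}


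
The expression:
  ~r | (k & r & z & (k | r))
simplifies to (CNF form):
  (k | ~r) & (z | ~r)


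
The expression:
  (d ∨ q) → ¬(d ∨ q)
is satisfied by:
  {q: False, d: False}


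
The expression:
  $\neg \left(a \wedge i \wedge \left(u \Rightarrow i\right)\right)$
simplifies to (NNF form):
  $\neg a \vee \neg i$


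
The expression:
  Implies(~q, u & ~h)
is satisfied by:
  {q: True, u: True, h: False}
  {q: True, u: False, h: False}
  {q: True, h: True, u: True}
  {q: True, h: True, u: False}
  {u: True, h: False, q: False}


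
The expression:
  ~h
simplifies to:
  ~h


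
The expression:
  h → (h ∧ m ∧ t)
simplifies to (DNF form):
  (m ∧ t) ∨ ¬h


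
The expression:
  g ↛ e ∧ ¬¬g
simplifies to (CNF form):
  g ∧ ¬e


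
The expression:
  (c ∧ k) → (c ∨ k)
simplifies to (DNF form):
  True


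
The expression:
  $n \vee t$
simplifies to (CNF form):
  $n \vee t$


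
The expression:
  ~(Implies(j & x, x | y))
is never true.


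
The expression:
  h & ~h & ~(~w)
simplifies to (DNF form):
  False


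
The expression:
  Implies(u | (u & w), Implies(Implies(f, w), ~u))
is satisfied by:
  {f: True, w: False, u: False}
  {w: False, u: False, f: False}
  {f: True, w: True, u: False}
  {w: True, f: False, u: False}
  {u: True, f: True, w: False}


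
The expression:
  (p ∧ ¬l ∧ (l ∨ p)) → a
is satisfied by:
  {a: True, l: True, p: False}
  {a: True, p: False, l: False}
  {l: True, p: False, a: False}
  {l: False, p: False, a: False}
  {a: True, l: True, p: True}
  {a: True, p: True, l: False}
  {l: True, p: True, a: False}


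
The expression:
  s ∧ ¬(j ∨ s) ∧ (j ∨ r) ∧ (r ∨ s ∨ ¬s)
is never true.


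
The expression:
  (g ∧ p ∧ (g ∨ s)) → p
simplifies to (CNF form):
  True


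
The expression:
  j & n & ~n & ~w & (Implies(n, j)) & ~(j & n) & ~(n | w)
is never true.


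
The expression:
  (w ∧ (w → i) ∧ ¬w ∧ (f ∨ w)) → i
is always true.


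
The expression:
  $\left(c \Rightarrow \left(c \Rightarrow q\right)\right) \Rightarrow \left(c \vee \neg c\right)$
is always true.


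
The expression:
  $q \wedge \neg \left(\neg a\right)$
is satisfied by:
  {a: True, q: True}


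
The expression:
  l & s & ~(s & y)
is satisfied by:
  {s: True, l: True, y: False}


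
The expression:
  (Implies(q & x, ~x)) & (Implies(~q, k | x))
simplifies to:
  (k & ~q) | (q & ~x) | (x & ~q)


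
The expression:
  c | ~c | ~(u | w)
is always true.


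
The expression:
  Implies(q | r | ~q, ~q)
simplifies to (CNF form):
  ~q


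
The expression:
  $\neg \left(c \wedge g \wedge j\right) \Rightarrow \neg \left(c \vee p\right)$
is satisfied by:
  {j: True, g: True, c: False, p: False}
  {j: True, g: False, c: False, p: False}
  {g: True, p: False, j: False, c: False}
  {p: False, g: False, j: False, c: False}
  {c: True, j: True, g: True, p: False}
  {c: True, p: True, j: True, g: True}


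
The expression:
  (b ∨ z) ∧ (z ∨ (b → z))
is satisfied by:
  {z: True}


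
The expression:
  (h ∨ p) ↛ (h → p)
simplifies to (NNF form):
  h ∧ ¬p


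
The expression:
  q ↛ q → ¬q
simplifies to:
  True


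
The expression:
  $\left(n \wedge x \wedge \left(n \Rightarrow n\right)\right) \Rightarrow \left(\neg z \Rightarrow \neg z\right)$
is always true.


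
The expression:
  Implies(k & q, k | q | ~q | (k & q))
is always true.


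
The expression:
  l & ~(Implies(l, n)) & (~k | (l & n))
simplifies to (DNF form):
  l & ~k & ~n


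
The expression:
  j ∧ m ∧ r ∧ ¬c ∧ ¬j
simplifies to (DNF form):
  False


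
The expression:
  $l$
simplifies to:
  $l$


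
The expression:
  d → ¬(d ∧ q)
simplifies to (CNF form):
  ¬d ∨ ¬q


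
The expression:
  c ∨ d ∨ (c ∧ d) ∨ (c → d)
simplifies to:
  True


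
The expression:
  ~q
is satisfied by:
  {q: False}


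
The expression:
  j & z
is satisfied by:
  {z: True, j: True}


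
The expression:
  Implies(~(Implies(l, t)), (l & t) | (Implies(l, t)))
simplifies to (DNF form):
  t | ~l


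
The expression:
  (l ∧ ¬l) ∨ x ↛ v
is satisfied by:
  {x: True, v: False}


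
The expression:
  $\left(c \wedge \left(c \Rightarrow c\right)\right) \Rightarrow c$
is always true.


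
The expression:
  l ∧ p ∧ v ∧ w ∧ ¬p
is never true.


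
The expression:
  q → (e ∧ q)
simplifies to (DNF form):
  e ∨ ¬q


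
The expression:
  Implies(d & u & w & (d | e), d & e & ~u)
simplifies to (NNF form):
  ~d | ~u | ~w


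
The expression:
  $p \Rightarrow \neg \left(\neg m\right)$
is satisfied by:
  {m: True, p: False}
  {p: False, m: False}
  {p: True, m: True}


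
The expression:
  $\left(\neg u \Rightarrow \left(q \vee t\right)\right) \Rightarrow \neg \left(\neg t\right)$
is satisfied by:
  {t: True, u: False, q: False}
  {t: True, q: True, u: False}
  {t: True, u: True, q: False}
  {t: True, q: True, u: True}
  {q: False, u: False, t: False}


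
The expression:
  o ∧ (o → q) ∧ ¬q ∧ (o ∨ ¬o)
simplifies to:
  False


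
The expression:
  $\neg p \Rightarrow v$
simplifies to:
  $p \vee v$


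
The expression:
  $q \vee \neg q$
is always true.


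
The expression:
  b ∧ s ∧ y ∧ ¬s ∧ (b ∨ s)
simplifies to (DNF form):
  False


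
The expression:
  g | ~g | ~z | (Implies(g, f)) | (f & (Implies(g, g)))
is always true.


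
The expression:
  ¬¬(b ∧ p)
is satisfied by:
  {p: True, b: True}


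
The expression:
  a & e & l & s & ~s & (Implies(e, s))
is never true.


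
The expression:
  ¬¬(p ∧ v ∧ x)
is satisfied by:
  {p: True, x: True, v: True}


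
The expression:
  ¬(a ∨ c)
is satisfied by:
  {a: False, c: False}


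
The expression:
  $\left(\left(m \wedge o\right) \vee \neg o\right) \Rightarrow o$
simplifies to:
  $o$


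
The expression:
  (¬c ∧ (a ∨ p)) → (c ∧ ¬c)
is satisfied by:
  {c: True, a: False, p: False}
  {c: True, p: True, a: False}
  {c: True, a: True, p: False}
  {c: True, p: True, a: True}
  {p: False, a: False, c: False}


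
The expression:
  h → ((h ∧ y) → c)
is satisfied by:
  {c: True, h: False, y: False}
  {h: False, y: False, c: False}
  {y: True, c: True, h: False}
  {y: True, h: False, c: False}
  {c: True, h: True, y: False}
  {h: True, c: False, y: False}
  {y: True, h: True, c: True}


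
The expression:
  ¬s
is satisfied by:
  {s: False}


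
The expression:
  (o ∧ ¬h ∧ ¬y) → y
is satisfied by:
  {y: True, h: True, o: False}
  {y: True, h: False, o: False}
  {h: True, y: False, o: False}
  {y: False, h: False, o: False}
  {y: True, o: True, h: True}
  {y: True, o: True, h: False}
  {o: True, h: True, y: False}


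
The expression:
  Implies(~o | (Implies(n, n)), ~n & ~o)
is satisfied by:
  {n: False, o: False}


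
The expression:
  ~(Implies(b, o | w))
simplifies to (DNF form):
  b & ~o & ~w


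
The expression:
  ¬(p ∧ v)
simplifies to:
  ¬p ∨ ¬v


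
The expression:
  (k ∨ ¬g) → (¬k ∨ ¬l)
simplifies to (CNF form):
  ¬k ∨ ¬l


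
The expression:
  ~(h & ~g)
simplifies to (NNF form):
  g | ~h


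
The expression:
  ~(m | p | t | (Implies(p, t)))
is never true.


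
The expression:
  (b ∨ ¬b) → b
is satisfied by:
  {b: True}


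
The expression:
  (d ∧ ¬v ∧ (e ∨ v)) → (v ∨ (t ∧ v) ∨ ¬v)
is always true.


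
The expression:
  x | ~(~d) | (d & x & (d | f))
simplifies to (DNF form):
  d | x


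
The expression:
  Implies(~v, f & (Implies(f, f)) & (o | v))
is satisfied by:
  {v: True, f: True, o: True}
  {v: True, f: True, o: False}
  {v: True, o: True, f: False}
  {v: True, o: False, f: False}
  {f: True, o: True, v: False}


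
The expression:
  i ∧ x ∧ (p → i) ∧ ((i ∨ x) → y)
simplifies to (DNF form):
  i ∧ x ∧ y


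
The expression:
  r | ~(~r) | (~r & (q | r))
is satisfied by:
  {r: True, q: True}
  {r: True, q: False}
  {q: True, r: False}


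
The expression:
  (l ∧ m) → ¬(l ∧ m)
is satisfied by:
  {l: False, m: False}
  {m: True, l: False}
  {l: True, m: False}


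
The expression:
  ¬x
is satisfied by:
  {x: False}


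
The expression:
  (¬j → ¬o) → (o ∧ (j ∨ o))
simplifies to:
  o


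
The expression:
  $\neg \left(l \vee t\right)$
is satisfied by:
  {l: False, t: False}


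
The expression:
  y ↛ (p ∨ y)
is never true.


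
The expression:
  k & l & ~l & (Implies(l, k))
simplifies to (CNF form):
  False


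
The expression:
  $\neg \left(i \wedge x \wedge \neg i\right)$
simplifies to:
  $\text{True}$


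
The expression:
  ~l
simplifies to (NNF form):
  ~l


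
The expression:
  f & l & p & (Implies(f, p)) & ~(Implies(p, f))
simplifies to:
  False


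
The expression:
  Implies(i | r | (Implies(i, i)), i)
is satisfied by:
  {i: True}


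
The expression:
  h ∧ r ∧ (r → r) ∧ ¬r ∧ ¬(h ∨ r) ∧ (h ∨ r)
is never true.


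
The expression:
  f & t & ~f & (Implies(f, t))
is never true.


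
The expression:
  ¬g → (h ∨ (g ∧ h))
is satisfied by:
  {g: True, h: True}
  {g: True, h: False}
  {h: True, g: False}


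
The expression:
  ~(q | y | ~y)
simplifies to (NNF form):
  False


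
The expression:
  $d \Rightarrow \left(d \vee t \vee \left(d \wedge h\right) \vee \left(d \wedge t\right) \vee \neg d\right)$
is always true.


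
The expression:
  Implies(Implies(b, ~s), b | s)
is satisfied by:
  {b: True, s: True}
  {b: True, s: False}
  {s: True, b: False}


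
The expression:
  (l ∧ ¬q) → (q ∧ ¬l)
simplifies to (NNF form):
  q ∨ ¬l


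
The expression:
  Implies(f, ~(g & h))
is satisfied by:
  {h: False, g: False, f: False}
  {f: True, h: False, g: False}
  {g: True, h: False, f: False}
  {f: True, g: True, h: False}
  {h: True, f: False, g: False}
  {f: True, h: True, g: False}
  {g: True, h: True, f: False}


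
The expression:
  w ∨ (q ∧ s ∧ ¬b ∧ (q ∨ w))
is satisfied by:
  {w: True, q: True, s: True, b: False}
  {w: True, q: True, s: False, b: False}
  {w: True, s: True, q: False, b: False}
  {w: True, s: False, q: False, b: False}
  {b: True, w: True, q: True, s: True}
  {b: True, w: True, q: True, s: False}
  {b: True, w: True, q: False, s: True}
  {b: True, w: True, q: False, s: False}
  {q: True, s: True, w: False, b: False}


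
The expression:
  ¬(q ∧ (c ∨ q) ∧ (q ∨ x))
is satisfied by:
  {q: False}


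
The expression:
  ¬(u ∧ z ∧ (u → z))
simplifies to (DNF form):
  ¬u ∨ ¬z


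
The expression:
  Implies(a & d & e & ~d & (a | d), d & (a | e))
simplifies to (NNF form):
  True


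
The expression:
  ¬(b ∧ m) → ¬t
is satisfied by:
  {b: True, m: True, t: False}
  {b: True, m: False, t: False}
  {m: True, b: False, t: False}
  {b: False, m: False, t: False}
  {b: True, t: True, m: True}


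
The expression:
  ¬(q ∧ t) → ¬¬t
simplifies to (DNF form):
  t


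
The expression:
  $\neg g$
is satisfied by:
  {g: False}


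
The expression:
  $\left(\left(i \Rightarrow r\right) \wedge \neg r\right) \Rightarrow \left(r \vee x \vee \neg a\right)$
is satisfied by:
  {i: True, x: True, r: True, a: False}
  {i: True, x: True, r: False, a: False}
  {i: True, r: True, a: False, x: False}
  {i: True, r: False, a: False, x: False}
  {x: True, r: True, a: False, i: False}
  {x: True, r: False, a: False, i: False}
  {r: True, x: False, a: False, i: False}
  {r: False, x: False, a: False, i: False}
  {i: True, x: True, a: True, r: True}
  {i: True, x: True, a: True, r: False}
  {i: True, a: True, r: True, x: False}
  {i: True, a: True, r: False, x: False}
  {a: True, x: True, r: True, i: False}
  {a: True, x: True, r: False, i: False}
  {a: True, r: True, x: False, i: False}


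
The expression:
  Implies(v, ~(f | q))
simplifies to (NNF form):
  ~v | (~f & ~q)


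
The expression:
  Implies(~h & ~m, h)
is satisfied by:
  {m: True, h: True}
  {m: True, h: False}
  {h: True, m: False}


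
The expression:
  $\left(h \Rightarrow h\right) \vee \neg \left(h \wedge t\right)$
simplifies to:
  $\text{True}$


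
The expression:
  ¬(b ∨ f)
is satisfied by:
  {f: False, b: False}


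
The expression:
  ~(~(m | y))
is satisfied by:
  {y: True, m: True}
  {y: True, m: False}
  {m: True, y: False}


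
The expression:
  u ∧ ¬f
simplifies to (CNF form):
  u ∧ ¬f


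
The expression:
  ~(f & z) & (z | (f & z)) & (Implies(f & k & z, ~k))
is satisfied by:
  {z: True, f: False}


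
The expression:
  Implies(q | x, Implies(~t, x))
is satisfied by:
  {x: True, t: True, q: False}
  {x: True, q: False, t: False}
  {t: True, q: False, x: False}
  {t: False, q: False, x: False}
  {x: True, t: True, q: True}
  {x: True, q: True, t: False}
  {t: True, q: True, x: False}


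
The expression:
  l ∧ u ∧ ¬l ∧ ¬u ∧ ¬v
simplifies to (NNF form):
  False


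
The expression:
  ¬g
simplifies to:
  ¬g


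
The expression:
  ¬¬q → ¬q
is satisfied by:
  {q: False}


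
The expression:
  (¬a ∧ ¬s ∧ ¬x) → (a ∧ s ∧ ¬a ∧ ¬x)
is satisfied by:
  {a: True, x: True, s: True}
  {a: True, x: True, s: False}
  {a: True, s: True, x: False}
  {a: True, s: False, x: False}
  {x: True, s: True, a: False}
  {x: True, s: False, a: False}
  {s: True, x: False, a: False}


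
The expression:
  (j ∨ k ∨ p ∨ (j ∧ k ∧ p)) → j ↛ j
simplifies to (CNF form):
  ¬j ∧ ¬k ∧ ¬p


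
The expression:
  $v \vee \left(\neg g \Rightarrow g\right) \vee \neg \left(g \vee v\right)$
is always true.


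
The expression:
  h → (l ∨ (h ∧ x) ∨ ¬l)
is always true.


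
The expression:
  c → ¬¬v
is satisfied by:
  {v: True, c: False}
  {c: False, v: False}
  {c: True, v: True}


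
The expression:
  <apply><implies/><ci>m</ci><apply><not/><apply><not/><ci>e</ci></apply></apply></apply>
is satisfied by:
  {e: True, m: False}
  {m: False, e: False}
  {m: True, e: True}


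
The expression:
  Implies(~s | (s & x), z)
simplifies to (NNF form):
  z | (s & ~x)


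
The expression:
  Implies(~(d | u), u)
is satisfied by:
  {d: True, u: True}
  {d: True, u: False}
  {u: True, d: False}


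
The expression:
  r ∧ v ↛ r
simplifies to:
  False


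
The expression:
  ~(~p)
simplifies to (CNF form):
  p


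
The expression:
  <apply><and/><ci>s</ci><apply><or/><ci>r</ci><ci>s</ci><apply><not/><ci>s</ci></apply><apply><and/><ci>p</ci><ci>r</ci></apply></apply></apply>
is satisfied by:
  {s: True}


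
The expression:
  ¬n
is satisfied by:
  {n: False}


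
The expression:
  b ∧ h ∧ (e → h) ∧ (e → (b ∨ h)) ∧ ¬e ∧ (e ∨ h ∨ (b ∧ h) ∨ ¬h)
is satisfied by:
  {h: True, b: True, e: False}


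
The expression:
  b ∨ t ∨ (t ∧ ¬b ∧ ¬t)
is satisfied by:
  {b: True, t: True}
  {b: True, t: False}
  {t: True, b: False}


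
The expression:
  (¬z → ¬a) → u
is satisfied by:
  {a: True, u: True, z: False}
  {u: True, z: False, a: False}
  {a: True, u: True, z: True}
  {u: True, z: True, a: False}
  {a: True, z: False, u: False}


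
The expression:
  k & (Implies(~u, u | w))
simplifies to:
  k & (u | w)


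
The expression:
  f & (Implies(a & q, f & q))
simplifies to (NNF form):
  f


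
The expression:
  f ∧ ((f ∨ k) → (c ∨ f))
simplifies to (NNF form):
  f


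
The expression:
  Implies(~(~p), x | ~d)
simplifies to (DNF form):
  x | ~d | ~p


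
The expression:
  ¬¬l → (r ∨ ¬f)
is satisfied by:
  {r: True, l: False, f: False}
  {l: False, f: False, r: False}
  {f: True, r: True, l: False}
  {f: True, l: False, r: False}
  {r: True, l: True, f: False}
  {l: True, r: False, f: False}
  {f: True, l: True, r: True}


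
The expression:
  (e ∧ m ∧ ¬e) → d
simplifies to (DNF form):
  True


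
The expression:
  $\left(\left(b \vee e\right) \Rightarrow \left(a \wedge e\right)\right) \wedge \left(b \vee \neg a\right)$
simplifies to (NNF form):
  $\left(a \vee \neg e\right) \wedge \left(b \vee \neg a\right) \wedge \left(e \vee \neg b\right)$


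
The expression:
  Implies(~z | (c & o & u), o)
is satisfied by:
  {o: True, z: True}
  {o: True, z: False}
  {z: True, o: False}


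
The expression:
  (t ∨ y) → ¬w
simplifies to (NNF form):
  (¬t ∧ ¬y) ∨ ¬w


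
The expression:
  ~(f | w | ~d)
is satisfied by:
  {d: True, w: False, f: False}


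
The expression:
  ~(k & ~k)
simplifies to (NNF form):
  True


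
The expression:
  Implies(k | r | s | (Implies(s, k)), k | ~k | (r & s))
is always true.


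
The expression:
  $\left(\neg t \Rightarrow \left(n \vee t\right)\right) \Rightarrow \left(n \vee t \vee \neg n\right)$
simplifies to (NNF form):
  $\text{True}$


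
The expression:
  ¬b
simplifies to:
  ¬b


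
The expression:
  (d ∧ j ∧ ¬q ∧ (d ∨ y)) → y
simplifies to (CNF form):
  q ∨ y ∨ ¬d ∨ ¬j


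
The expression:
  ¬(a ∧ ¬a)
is always true.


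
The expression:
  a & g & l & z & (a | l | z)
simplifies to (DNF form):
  a & g & l & z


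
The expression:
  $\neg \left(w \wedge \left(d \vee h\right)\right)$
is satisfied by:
  {h: False, w: False, d: False}
  {d: True, h: False, w: False}
  {h: True, d: False, w: False}
  {d: True, h: True, w: False}
  {w: True, d: False, h: False}


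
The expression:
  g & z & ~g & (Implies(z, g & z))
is never true.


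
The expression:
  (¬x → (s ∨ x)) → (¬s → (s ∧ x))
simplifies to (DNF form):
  s ∨ ¬x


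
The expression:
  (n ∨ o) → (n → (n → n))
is always true.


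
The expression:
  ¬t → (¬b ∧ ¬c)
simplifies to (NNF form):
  t ∨ (¬b ∧ ¬c)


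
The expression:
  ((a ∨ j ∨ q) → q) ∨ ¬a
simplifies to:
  q ∨ ¬a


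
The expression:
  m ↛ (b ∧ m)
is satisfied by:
  {m: True, b: False}


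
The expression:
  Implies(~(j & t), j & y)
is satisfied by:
  {j: True, y: True, t: True}
  {j: True, y: True, t: False}
  {j: True, t: True, y: False}


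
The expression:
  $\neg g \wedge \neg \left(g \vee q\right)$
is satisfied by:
  {q: False, g: False}


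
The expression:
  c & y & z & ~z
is never true.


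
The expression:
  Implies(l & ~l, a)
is always true.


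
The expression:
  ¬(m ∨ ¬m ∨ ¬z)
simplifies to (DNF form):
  False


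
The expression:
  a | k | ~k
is always true.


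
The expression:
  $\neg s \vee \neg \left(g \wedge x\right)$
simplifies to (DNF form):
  $\neg g \vee \neg s \vee \neg x$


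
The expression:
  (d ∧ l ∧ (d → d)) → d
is always true.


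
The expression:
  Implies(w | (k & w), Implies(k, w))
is always true.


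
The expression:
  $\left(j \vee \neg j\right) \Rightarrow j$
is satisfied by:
  {j: True}


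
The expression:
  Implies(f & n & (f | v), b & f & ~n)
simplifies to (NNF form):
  ~f | ~n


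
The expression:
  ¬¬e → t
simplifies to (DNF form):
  t ∨ ¬e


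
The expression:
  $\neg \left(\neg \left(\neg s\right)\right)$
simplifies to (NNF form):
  $\neg s$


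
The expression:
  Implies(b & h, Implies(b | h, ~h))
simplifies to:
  ~b | ~h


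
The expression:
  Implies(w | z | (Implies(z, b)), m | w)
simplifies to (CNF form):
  m | w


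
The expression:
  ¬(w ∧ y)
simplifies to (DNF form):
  ¬w ∨ ¬y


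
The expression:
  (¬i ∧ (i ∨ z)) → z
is always true.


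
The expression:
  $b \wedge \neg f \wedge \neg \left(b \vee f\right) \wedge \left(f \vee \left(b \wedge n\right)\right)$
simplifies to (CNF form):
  $\text{False}$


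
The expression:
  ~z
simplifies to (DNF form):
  ~z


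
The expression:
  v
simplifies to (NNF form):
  v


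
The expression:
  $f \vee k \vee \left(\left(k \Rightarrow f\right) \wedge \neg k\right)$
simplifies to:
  $\text{True}$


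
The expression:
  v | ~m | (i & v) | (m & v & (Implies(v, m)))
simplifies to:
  v | ~m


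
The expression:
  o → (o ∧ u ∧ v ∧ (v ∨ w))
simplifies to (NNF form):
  (u ∧ v) ∨ ¬o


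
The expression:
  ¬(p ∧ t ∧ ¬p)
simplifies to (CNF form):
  True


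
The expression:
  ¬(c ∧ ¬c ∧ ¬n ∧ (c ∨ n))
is always true.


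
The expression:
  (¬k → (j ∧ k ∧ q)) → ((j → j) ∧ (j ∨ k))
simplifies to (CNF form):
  True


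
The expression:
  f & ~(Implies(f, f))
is never true.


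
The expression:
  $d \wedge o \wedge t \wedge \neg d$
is never true.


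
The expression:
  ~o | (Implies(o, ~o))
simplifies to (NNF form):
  ~o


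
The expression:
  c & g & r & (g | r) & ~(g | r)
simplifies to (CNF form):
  False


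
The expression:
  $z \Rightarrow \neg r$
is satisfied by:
  {z: False, r: False}
  {r: True, z: False}
  {z: True, r: False}


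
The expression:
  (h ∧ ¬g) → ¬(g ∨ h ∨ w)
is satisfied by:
  {g: True, h: False}
  {h: False, g: False}
  {h: True, g: True}


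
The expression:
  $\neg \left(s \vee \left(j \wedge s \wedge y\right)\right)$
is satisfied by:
  {s: False}


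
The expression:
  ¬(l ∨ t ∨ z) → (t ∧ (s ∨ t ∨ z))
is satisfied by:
  {t: True, l: True, z: True}
  {t: True, l: True, z: False}
  {t: True, z: True, l: False}
  {t: True, z: False, l: False}
  {l: True, z: True, t: False}
  {l: True, z: False, t: False}
  {z: True, l: False, t: False}


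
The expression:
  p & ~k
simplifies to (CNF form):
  p & ~k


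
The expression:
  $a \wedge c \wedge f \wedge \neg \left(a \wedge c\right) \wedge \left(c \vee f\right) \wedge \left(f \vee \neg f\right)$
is never true.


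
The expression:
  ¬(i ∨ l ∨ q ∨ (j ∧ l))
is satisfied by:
  {q: False, i: False, l: False}


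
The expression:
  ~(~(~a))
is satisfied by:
  {a: False}


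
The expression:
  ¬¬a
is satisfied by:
  {a: True}


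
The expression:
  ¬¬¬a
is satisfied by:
  {a: False}


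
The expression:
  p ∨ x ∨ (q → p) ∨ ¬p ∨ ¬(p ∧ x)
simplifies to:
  True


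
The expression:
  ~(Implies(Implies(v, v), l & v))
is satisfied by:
  {l: False, v: False}
  {v: True, l: False}
  {l: True, v: False}


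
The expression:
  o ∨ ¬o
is always true.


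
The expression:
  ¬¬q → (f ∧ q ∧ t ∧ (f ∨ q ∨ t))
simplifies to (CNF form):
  (f ∨ ¬q) ∧ (t ∨ ¬q)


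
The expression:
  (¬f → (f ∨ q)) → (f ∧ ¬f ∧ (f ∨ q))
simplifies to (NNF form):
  ¬f ∧ ¬q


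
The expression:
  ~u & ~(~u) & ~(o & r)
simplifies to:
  False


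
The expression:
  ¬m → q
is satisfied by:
  {q: True, m: True}
  {q: True, m: False}
  {m: True, q: False}


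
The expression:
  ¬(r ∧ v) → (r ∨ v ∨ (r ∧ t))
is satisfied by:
  {r: True, v: True}
  {r: True, v: False}
  {v: True, r: False}


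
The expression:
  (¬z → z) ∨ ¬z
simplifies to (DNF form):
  True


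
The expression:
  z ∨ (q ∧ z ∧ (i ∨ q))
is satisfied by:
  {z: True}


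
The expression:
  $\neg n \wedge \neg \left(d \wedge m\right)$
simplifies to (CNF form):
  $\neg n \wedge \left(\neg d \vee \neg m\right)$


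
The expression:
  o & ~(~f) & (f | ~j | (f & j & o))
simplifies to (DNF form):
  f & o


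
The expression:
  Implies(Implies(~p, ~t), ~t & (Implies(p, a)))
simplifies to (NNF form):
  ~p | (a & ~t)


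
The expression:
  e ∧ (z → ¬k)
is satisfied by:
  {e: True, k: False, z: False}
  {e: True, z: True, k: False}
  {e: True, k: True, z: False}


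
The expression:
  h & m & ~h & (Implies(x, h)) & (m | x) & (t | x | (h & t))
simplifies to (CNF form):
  False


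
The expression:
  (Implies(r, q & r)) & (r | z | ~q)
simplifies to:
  (q & r) | (z & ~r) | (~q & ~r)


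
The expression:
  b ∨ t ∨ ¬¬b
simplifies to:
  b ∨ t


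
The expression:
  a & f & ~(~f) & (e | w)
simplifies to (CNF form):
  a & f & (e | w)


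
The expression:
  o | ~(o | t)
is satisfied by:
  {o: True, t: False}
  {t: False, o: False}
  {t: True, o: True}


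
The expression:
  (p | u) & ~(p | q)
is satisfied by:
  {u: True, q: False, p: False}


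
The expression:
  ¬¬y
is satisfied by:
  {y: True}


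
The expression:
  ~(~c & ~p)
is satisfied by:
  {c: True, p: True}
  {c: True, p: False}
  {p: True, c: False}


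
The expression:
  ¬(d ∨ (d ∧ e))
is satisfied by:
  {d: False}


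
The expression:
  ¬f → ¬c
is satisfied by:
  {f: True, c: False}
  {c: False, f: False}
  {c: True, f: True}


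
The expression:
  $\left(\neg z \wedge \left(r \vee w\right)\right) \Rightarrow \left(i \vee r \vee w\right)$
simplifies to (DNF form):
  $\text{True}$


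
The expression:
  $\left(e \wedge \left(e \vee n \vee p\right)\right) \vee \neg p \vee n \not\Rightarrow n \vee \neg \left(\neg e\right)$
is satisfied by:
  {e: True, p: False}
  {p: False, e: False}
  {p: True, e: True}


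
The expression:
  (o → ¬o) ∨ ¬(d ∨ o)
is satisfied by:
  {o: False}


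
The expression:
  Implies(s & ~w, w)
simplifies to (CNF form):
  w | ~s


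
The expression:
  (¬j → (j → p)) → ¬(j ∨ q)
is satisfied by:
  {q: False, j: False}


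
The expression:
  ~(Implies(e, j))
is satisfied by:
  {e: True, j: False}


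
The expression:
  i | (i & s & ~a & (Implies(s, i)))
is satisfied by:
  {i: True}


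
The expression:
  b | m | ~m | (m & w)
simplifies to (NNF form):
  True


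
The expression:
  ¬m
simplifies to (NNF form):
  ¬m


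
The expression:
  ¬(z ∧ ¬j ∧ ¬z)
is always true.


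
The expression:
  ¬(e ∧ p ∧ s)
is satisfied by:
  {s: False, e: False, p: False}
  {p: True, s: False, e: False}
  {e: True, s: False, p: False}
  {p: True, e: True, s: False}
  {s: True, p: False, e: False}
  {p: True, s: True, e: False}
  {e: True, s: True, p: False}


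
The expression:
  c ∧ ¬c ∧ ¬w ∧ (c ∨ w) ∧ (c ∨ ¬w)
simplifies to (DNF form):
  False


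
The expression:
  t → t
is always true.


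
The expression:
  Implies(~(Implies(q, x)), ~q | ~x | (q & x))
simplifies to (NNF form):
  True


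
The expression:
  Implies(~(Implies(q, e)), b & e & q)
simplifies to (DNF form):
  e | ~q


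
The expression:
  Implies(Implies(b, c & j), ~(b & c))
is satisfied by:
  {c: False, b: False, j: False}
  {j: True, c: False, b: False}
  {b: True, c: False, j: False}
  {j: True, b: True, c: False}
  {c: True, j: False, b: False}
  {j: True, c: True, b: False}
  {b: True, c: True, j: False}


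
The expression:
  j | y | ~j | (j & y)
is always true.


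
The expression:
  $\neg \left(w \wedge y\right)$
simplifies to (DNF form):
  $\neg w \vee \neg y$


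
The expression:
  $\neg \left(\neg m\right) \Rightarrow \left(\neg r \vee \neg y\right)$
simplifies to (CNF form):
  $\neg m \vee \neg r \vee \neg y$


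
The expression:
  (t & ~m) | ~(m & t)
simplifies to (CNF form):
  ~m | ~t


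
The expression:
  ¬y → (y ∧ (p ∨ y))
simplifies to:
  y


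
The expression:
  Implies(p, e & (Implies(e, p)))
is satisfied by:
  {e: True, p: False}
  {p: False, e: False}
  {p: True, e: True}


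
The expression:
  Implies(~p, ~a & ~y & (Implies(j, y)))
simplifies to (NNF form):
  p | (~a & ~j & ~y)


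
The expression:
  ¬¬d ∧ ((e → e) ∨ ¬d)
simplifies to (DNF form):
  d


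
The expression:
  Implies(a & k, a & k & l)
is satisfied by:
  {l: True, k: False, a: False}
  {k: False, a: False, l: False}
  {a: True, l: True, k: False}
  {a: True, k: False, l: False}
  {l: True, k: True, a: False}
  {k: True, l: False, a: False}
  {a: True, k: True, l: True}


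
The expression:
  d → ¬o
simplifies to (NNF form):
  ¬d ∨ ¬o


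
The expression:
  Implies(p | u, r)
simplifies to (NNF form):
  r | (~p & ~u)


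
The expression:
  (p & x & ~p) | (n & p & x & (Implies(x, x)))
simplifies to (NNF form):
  n & p & x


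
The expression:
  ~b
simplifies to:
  ~b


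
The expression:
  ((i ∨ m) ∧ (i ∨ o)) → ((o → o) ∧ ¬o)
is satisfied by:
  {i: False, o: False, m: False}
  {m: True, i: False, o: False}
  {i: True, m: False, o: False}
  {m: True, i: True, o: False}
  {o: True, m: False, i: False}


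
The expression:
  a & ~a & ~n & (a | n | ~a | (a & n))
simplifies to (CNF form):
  False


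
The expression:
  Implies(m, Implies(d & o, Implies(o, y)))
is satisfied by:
  {y: True, m: False, o: False, d: False}
  {y: False, m: False, o: False, d: False}
  {y: True, d: True, m: False, o: False}
  {d: True, y: False, m: False, o: False}
  {y: True, o: True, d: False, m: False}
  {o: True, d: False, m: False, y: False}
  {y: True, d: True, o: True, m: False}
  {d: True, o: True, y: False, m: False}
  {y: True, m: True, d: False, o: False}
  {m: True, d: False, o: False, y: False}
  {y: True, d: True, m: True, o: False}
  {d: True, m: True, y: False, o: False}
  {y: True, o: True, m: True, d: False}
  {o: True, m: True, d: False, y: False}
  {y: True, d: True, o: True, m: True}


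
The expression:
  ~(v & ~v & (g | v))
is always true.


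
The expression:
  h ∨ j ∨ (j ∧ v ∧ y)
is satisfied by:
  {h: True, j: True}
  {h: True, j: False}
  {j: True, h: False}


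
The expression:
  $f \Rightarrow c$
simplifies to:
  $c \vee \neg f$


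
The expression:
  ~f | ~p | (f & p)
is always true.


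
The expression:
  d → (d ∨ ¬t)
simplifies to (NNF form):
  True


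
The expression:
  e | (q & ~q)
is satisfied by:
  {e: True}


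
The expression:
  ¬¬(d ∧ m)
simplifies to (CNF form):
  d ∧ m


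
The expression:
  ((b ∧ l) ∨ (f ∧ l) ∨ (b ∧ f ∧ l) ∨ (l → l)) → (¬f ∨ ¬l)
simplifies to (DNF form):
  ¬f ∨ ¬l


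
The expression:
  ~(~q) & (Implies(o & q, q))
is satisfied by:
  {q: True}


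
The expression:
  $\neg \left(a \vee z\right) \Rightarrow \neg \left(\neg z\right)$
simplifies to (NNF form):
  $a \vee z$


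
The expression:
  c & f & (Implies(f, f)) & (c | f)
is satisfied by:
  {c: True, f: True}
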